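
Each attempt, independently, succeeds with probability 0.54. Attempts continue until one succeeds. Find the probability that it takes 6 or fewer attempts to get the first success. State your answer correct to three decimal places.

0.991

Y = number of attempts to the first success; geometric, p = 0.54.
P(Y ≤ 6) = 1 − (1−p)^6 = 1 − 0.00947 = 0.99053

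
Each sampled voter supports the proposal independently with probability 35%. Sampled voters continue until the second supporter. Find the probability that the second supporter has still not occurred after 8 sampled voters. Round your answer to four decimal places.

Needing more than 8 sampled voters ⇔ fewer than 2 successes in the first 8. With X ~ Binomial(8, 0.35), P(Y > 8) = P(X ≤ 1).
  k=0: C(8,0)·0.35^0·0.65^8 = 0.031864
  k=1: C(8,1)·0.35^1·0.65^7 = 0.137262
P(X ≤ 1) = 0.169127

0.1691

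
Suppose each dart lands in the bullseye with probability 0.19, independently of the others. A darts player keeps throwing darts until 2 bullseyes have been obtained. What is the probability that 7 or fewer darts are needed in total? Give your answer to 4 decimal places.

Finishing within 7 darts ⇔ at least 2 successes in the first 7. With X ~ Binomial(7, 0.19), P(Y ≤ 7) = 1 − P(X ≤ 1).
  k=0: C(7,0)·0.19^0·0.81^7 = 0.228768
  k=1: C(7,1)·0.19^1·0.81^6 = 0.375631
1 − 0.604399 = 0.395601

0.3956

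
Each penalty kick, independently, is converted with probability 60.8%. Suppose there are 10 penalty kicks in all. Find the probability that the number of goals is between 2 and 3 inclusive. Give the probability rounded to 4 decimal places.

0.0476

X ~ Binomial(10, 0.608); P(2 ≤ X ≤ 3) = Σ C(10,k) p^k (1−p)^(10−k) over k:
  k=2: C(10,2)·0.608^2·0.392^8 = 0.009275
  k=3: C(10,3)·0.608^3·0.392^7 = 0.038361
Total = 0.047636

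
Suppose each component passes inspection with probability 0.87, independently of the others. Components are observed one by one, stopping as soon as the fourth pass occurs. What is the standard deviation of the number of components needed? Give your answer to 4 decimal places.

0.8289

Y = total components until the fourth success; negative binomial with r=4, p=0.87.
SD(Y) = √[r(1−p)/p²] = √(0.687013) = 0.828862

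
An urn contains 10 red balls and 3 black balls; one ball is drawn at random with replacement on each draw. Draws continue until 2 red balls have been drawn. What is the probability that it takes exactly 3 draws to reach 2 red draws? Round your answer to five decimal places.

Y = trial on which the second success occurs; negative binomial, r=2, p=0.769231.
P(Y=3) = C(2,1) · p^2 · (1−p)^1
= 2 · 0.59172 · 0.23077 = 0.2730997

0.27310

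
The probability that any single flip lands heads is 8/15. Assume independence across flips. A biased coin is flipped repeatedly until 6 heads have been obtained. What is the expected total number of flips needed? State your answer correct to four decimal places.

Y = total flips until the sixth success; negative binomial with r=6, p=0.533333.
E[Y] = r / p = 6 / 0.533333 = 11.250000

11.2500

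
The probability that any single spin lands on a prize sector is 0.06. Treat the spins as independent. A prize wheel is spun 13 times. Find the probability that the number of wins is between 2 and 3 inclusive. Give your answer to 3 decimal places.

X ~ Binomial(13, 0.06); P(2 ≤ X ≤ 3) = Σ C(13,k) p^k (1−p)^(13−k) over k:
  k=2: C(13,2)·0.06^2·0.94^11 = 0.14217
  k=3: C(13,3)·0.06^3·0.94^10 = 0.03327
Total = 0.17544

0.175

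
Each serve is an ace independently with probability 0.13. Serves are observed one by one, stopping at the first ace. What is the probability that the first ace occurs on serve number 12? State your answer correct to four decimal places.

Geometric (trials to first success), p = 0.13.
P(Y = 12) = (1−p)^11 · p = 0.21613 · 0.13 = 0.028097

0.0281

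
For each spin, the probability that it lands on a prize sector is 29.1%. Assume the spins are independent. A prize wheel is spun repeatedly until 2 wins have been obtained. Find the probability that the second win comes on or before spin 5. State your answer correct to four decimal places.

Finishing within 5 spins ⇔ at least 2 successes in the first 5. With X ~ Binomial(5, 0.291), P(Y ≤ 5) = 1 − P(X ≤ 1).
  k=0: C(5,0)·0.291^0·0.709^5 = 0.179156
  k=1: C(5,1)·0.291^1·0.709^4 = 0.367661
1 − 0.546817 = 0.453183

0.4532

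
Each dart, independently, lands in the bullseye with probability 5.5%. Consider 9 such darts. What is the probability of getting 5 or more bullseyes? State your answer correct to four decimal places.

X ~ Binomial(9, 0.055); P(X ≥ 5) = Σ C(9,k) p^k (1−p)^(9−k) over k:
  k=5: C(9,5)·0.055^5·0.945^4 = 0.000051
  k=6: C(9,6)·0.055^6·0.945^3 = 0.000002
  k=7: C(9,7)·0.055^7·0.945^2 = 0.000000
  k=8: C(9,8)·0.055^8·0.945^1 = 0.000000
  k=9: C(9,9)·0.055^9·0.945^0 = 0.000000
Total = 0.000053

0.0001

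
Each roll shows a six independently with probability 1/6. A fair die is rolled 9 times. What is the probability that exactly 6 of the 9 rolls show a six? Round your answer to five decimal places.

0.00104

X ~ Binomial(n=9, p=0.166667).
P(X=6) = C(9,6) · p^6 · (1−p)^3
= 84 · 2.1433e-05 · 0.5787 = 0.0010419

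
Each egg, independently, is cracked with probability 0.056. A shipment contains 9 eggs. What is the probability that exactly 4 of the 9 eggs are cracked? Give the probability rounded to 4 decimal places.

0.0009

X ~ Binomial(n=9, p=0.056).
P(X=4) = C(9,4) · p^4 · (1−p)^5
= 126 · 9.8345e-06 · 0.74965 = 0.000929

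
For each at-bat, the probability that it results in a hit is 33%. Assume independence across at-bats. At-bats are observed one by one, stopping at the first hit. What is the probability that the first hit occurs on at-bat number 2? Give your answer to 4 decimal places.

0.2211

Geometric (trials to first success), p = 0.33.
P(Y = 2) = (1−p)^1 · p = 0.67 · 0.33 = 0.221100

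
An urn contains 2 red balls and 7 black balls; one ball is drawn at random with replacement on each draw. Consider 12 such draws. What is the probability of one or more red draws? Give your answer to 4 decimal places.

0.9510

P(at least one) = 1 − P(none) = 1 − (1 − 0.222222)^12
= 1 − 0.049008 = 0.950992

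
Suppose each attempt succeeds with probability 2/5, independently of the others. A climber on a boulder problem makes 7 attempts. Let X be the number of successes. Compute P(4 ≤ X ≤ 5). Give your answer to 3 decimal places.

0.271

X ~ Binomial(7, 0.40); P(4 ≤ X ≤ 5) = Σ C(7,k) p^k (1−p)^(7−k) over k:
  k=4: C(7,4)·0.40^4·0.60^3 = 0.19354
  k=5: C(7,5)·0.40^5·0.60^2 = 0.07741
Total = 0.27095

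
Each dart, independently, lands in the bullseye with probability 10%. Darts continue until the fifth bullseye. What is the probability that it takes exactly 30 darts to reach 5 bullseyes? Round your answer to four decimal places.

0.0171

Y = trial on which the fifth success occurs; negative binomial, r=5, p=0.10.
P(Y=30) = C(29,4) · p^5 · (1−p)^25
= 23751 · 1e-05 · 0.07179 = 0.017051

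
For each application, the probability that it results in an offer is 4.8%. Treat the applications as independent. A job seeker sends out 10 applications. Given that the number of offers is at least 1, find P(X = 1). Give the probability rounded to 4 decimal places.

0.7935

X ~ Binomial(10, 0.048). Want P(X=1 | X≥1) = P(X=1) / P(X≥1).
P(X=1) = C(10,1)·0.048^1·0.952^9 = 0.308300
P(X≥1) = 1 − 0.611462 = 0.388538
Ratio = 0.308300 / 0.388538 = 0.793488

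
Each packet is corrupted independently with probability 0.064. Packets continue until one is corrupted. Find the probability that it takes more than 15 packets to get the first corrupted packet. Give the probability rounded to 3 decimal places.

Y = number of packets to the first success; geometric, p = 0.064.
P(Y > 15) = P(first 15 all fail) = (1−p)^15 = 0.37080

0.371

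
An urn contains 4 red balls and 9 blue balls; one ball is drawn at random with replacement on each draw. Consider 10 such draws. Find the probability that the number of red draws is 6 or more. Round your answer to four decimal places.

0.0532

X ~ Binomial(10, 0.307692); P(X ≥ 6) = Σ C(10,k) p^k (1−p)^(10−k) over k:
  k=6: C(10,6)·0.307692^6·0.692308^4 = 0.040937
  k=7: C(10,7)·0.307692^7·0.692308^3 = 0.010397
  k=8: C(10,8)·0.307692^8·0.692308^2 = 0.001733
  k=9: C(10,9)·0.307692^9·0.692308^1 = 0.000171
  k=10: C(10,10)·0.307692^10·0.692308^0 = 0.000008
Total = 0.053245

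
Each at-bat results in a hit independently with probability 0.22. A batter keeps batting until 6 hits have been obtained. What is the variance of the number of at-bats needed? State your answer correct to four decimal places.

Y = total at-bats until the sixth success; negative binomial with r=6, p=0.22.
Var(Y) = r(1−p)/p² = 6·0.78 / 0.22² = 96.694215

96.6942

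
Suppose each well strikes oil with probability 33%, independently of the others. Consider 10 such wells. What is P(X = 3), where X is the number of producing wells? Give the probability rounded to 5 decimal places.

0.26136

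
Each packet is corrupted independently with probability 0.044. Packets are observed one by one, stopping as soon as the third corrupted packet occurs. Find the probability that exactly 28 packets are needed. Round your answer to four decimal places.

Y = trial on which the third success occurs; negative binomial, r=3, p=0.044.
P(Y=28) = C(27,2) · p^3 · (1−p)^25
= 351 · 8.5184e-05 · 0.32467 = 0.009708

0.0097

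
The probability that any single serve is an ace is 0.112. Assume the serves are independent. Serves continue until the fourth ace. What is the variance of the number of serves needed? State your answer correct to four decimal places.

283.1633

Y = total serves until the fourth success; negative binomial with r=4, p=0.112.
Var(Y) = r(1−p)/p² = 4·0.888 / 0.112² = 283.163265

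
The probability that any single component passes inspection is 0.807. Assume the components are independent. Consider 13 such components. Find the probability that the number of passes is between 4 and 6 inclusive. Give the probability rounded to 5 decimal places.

0.00569

X ~ Binomial(13, 0.807); P(4 ≤ X ≤ 6) = Σ C(13,k) p^k (1−p)^(13−k) over k:
  k=4: C(13,4)·0.807^4·0.193^9 = 0.0001127
  k=5: C(13,5)·0.807^5·0.193^8 = 0.0008480
  k=6: C(13,6)·0.807^6·0.193^7 = 0.0047278
Total = 0.0056885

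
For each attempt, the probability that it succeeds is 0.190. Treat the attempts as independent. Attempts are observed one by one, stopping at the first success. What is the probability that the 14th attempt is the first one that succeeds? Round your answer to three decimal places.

Geometric (trials to first success), p = 0.19.
P(Y = 14) = (1−p)^13 · p = 0.064611 · 0.19 = 0.01228

0.012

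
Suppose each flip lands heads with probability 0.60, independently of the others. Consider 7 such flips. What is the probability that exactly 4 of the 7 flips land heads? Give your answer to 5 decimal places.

0.29030

X ~ Binomial(n=7, p=0.60).
P(X=4) = C(7,4) · p^4 · (1−p)^3
= 35 · 0.1296 · 0.064 = 0.2903040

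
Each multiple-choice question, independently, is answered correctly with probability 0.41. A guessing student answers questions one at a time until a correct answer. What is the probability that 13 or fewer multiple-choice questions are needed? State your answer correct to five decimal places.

Y = number of multiple-choice questions to the first success; geometric, p = 0.41.
P(Y ≤ 13) = 1 − (1−p)^13 = 1 − 0.0010497 = 0.9989503

0.99895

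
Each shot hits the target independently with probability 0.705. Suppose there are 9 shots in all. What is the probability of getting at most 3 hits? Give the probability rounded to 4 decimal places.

X ~ Binomial(9, 0.705); P(X ≤ 3) = Σ C(9,k) p^k (1−p)^(9−k) over k:
  k=0: C(9,0)·0.705^0·0.295^9 = 0.000017
  k=1: C(9,1)·0.705^1·0.295^8 = 0.000364
  k=2: C(9,2)·0.705^2·0.295^7 = 0.003479
  k=3: C(9,3)·0.705^3·0.295^6 = 0.019399
Total = 0.023259

0.0233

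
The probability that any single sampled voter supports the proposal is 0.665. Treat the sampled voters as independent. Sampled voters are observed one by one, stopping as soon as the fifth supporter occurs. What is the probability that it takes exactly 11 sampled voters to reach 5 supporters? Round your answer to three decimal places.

0.039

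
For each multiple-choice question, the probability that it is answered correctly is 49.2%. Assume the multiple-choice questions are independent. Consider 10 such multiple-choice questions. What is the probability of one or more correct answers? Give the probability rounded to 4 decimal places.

0.9989

P(at least one) = 1 − P(none) = 1 − (1 − 0.492)^10
= 1 − 0.001145 = 0.998855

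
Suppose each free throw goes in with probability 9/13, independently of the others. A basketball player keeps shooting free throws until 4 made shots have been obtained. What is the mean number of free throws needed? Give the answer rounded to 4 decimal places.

5.7778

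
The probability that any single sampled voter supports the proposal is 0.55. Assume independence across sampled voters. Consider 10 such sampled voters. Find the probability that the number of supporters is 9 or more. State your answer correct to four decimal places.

X ~ Binomial(10, 0.55); P(X ≥ 9) = Σ C(10,k) p^k (1−p)^(10−k) over k:
  k=9: C(10,9)·0.55^9·0.45^1 = 0.020724
  k=10: C(10,10)·0.55^10·0.45^0 = 0.002533
Total = 0.023257

0.0233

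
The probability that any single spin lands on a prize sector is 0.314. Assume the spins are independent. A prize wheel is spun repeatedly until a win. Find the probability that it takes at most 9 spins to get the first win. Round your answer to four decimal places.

0.9664

Y = number of spins to the first success; geometric, p = 0.314.
P(Y ≤ 9) = 1 − (1−p)^9 = 1 − 0.033645 = 0.966355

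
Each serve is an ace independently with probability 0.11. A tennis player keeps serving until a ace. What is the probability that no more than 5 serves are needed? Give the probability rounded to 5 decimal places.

Y = number of serves to the first success; geometric, p = 0.11.
P(Y ≤ 5) = 1 − (1−p)^5 = 1 − 0.5584059 = 0.4415941

0.44159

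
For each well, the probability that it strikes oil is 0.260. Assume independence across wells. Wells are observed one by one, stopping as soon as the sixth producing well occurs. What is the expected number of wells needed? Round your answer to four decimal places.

23.0769

Y = total wells until the sixth success; negative binomial with r=6, p=0.26.
E[Y] = r / p = 6 / 0.26 = 23.076923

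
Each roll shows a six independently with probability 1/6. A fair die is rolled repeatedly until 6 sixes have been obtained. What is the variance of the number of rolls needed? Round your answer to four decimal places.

180.0000

Y = total rolls until the sixth success; negative binomial with r=6, p=0.166667.
Var(Y) = r(1−p)/p² = 6·0.833333 / 0.166667² = 180.000000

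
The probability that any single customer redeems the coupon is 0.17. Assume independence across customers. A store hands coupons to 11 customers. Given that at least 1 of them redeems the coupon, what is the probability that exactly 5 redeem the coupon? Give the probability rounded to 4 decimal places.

0.0246

X ~ Binomial(11, 0.17). Want P(X=5 | X≥1) = P(X=5) / P(X≥1).
P(X=5) = C(11,5)·0.17^5·0.83^6 = 0.021446
P(X≥1) = 1 − 0.128783 = 0.871217
Ratio = 0.021446 / 0.871217 = 0.024617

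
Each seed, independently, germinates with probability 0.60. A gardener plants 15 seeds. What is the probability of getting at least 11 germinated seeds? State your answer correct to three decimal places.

0.217

X ~ Binomial(15, 0.60); P(X ≥ 11) = Σ C(15,k) p^k (1−p)^(15−k) over k:
  k=11: C(15,11)·0.60^11·0.40^4 = 0.12678
  k=12: C(15,12)·0.60^12·0.40^3 = 0.06339
  k=13: C(15,13)·0.60^13·0.40^2 = 0.02194
  k=14: C(15,14)·0.60^14·0.40^1 = 0.00470
  k=15: C(15,15)·0.60^15·0.40^0 = 0.00047
Total = 0.21728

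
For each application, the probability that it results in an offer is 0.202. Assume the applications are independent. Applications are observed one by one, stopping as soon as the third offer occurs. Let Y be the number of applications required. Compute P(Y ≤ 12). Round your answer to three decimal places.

0.449

Finishing within 12 applications ⇔ at least 3 successes in the first 12. With X ~ Binomial(12, 0.202), P(Y ≤ 12) = 1 − P(X ≤ 2).
  k=0: C(12,0)·0.202^0·0.798^12 = 0.06669
  k=1: C(12,1)·0.202^1·0.798^11 = 0.20257
  k=2: C(12,2)·0.202^2·0.798^10 = 0.28202
1 − 0.55127 = 0.44873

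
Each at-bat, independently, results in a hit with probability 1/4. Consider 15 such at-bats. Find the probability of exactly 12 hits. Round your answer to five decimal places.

0.00001

X ~ Binomial(n=15, p=0.25).
P(X=12) = C(15,12) · p^12 · (1−p)^3
= 455 · 5.9605e-08 · 0.42188 = 0.0000114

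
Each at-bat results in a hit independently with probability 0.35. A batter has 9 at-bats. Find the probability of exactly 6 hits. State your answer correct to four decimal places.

0.0424

X ~ Binomial(n=9, p=0.35).
P(X=6) = C(9,6) · p^6 · (1−p)^3
= 84 · 0.0018383 · 0.27463 = 0.042406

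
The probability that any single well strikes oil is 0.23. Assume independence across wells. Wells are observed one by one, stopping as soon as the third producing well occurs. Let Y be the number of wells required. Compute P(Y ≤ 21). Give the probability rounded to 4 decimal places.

0.8925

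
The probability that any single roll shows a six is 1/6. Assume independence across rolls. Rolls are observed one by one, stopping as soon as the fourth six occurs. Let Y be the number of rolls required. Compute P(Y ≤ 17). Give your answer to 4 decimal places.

Finishing within 17 rolls ⇔ at least 4 successes in the first 17. With X ~ Binomial(17, 0.166667), P(Y ≤ 17) = 1 − P(X ≤ 3).
  k=0: C(17,0)·0.166667^0·0.833333^17 = 0.045073
  k=1: C(17,1)·0.166667^1·0.833333^16 = 0.153249
  k=2: C(17,2)·0.166667^2·0.833333^15 = 0.245198
  k=3: C(17,3)·0.166667^3·0.833333^14 = 0.245198
1 − 0.688719 = 0.311281

0.3113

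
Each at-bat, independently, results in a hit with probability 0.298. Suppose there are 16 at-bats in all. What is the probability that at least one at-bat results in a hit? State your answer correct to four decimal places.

P(at least one) = 1 − P(none) = 1 − (1 − 0.298)^16
= 1 − 0.003479 = 0.996521

0.9965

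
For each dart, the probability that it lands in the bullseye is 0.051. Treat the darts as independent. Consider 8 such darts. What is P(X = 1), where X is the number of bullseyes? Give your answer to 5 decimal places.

0.28283

X ~ Binomial(n=8, p=0.051).
P(X=1) = C(8,1) · p^1 · (1−p)^7
= 8 · 0.051 · 0.69321 = 0.2828288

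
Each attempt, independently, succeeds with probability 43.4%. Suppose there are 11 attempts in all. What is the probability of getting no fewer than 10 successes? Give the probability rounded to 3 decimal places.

0.002

X ~ Binomial(11, 0.434); P(X ≥ 10) = Σ C(11,k) p^k (1−p)^(11−k) over k:
  k=10: C(11,10)·0.434^10·0.566^1 = 0.00148
  k=11: C(11,11)·0.434^11·0.566^0 = 0.00010
Total = 0.00158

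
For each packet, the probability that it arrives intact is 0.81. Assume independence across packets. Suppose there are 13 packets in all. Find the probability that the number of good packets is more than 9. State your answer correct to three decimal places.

X ~ Binomial(13, 0.81); P(X ≥ 10) = Σ C(13,k) p^k (1−p)^(13−k) over k:
  k=10: C(13,10)·0.81^10·0.19^3 = 0.23849
  k=11: C(13,11)·0.81^11·0.19^2 = 0.27729
  k=12: C(13,12)·0.81^12·0.19^1 = 0.19702
  k=13: C(13,13)·0.81^13·0.19^0 = 0.06461
Total = 0.77742

0.777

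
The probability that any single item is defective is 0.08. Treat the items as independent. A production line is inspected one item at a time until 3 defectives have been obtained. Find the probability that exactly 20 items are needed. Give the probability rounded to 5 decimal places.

0.02122

Y = trial on which the third success occurs; negative binomial, r=3, p=0.08.
P(Y=20) = C(19,2) · p^3 · (1−p)^17
= 171 · 0.000512 · 0.24232 = 0.0212158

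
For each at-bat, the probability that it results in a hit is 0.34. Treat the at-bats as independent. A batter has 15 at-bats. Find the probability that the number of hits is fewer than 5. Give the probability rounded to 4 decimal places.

X ~ Binomial(15, 0.34); P(X ≤ 4) = Σ C(15,k) p^k (1−p)^(15−k) over k:
  k=0: C(15,0)·0.34^0·0.66^15 = 0.001964
  k=1: C(15,1)·0.34^1·0.66^14 = 0.015177
  k=2: C(15,2)·0.34^2·0.66^13 = 0.054729
  k=3: C(15,3)·0.34^3·0.66^12 = 0.122173
  k=4: C(15,4)·0.34^4·0.66^11 = 0.188813
Total = 0.382856

0.3829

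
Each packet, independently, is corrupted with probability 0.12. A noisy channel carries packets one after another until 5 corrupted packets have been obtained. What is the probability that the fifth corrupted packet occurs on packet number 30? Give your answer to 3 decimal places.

0.024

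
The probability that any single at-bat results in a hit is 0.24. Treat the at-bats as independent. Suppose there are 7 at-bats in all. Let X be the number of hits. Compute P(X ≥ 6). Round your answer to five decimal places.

0.00106

X ~ Binomial(7, 0.24); P(X ≥ 6) = Σ C(7,k) p^k (1−p)^(7−k) over k:
  k=6: C(7,6)·0.24^6·0.76^1 = 0.0010167
  k=7: C(7,7)·0.24^7·0.76^0 = 0.0000459
Total = 0.0010625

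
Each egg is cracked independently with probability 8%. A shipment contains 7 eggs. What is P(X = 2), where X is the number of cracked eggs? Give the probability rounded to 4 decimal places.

0.0886

X ~ Binomial(n=7, p=0.08).
P(X=2) = C(7,2) · p^2 · (1−p)^5
= 21 · 0.0064 · 0.65908 = 0.088581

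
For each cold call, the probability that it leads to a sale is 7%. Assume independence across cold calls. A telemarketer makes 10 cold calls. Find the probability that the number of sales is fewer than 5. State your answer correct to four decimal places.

X ~ Binomial(10, 0.07); P(X ≤ 4) = Σ C(10,k) p^k (1−p)^(10−k) over k:
  k=0: C(10,0)·0.07^0·0.93^10 = 0.483982
  k=1: C(10,1)·0.07^1·0.93^9 = 0.364288
  k=2: C(10,2)·0.07^2·0.93^8 = 0.123388
  k=3: C(10,3)·0.07^3·0.93^7 = 0.024766
  k=4: C(10,4)·0.07^4·0.93^6 = 0.003262
Total = 0.999686

0.9997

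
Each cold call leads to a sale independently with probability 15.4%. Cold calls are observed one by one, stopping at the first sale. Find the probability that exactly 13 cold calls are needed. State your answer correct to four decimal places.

Geometric (trials to first success), p = 0.154.
P(Y = 13) = (1−p)^12 · p = 0.13441 · 0.154 = 0.020700

0.0207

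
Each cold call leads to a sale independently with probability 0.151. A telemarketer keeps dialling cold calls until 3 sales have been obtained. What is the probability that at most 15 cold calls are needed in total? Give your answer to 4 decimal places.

0.4001

Finishing within 15 cold calls ⇔ at least 3 successes in the first 15. With X ~ Binomial(15, 0.151), P(Y ≤ 15) = 1 − P(X ≤ 2).
  k=0: C(15,0)·0.151^0·0.849^15 = 0.085825
  k=1: C(15,1)·0.151^1·0.849^14 = 0.228969
  k=2: C(15,2)·0.151^2·0.849^13 = 0.285065
1 − 0.599858 = 0.400142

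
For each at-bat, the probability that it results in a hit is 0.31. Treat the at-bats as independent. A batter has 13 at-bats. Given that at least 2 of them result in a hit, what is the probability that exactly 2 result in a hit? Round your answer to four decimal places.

0.1339

X ~ Binomial(13, 0.31). Want P(X=2 | X≥2) = P(X=2) / P(X≥2).
P(X=2) = C(13,2)·0.31^2·0.69^11 = 0.126520
P(X≥2) = 1 − 0.008036 − 0.046935 = 0.945029
Ratio = 0.126520 / 0.945029 = 0.133879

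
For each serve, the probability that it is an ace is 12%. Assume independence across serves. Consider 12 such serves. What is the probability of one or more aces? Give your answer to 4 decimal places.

P(at least one) = 1 − P(none) = 1 − (1 − 0.12)^12
= 1 − 0.215671 = 0.784329

0.7843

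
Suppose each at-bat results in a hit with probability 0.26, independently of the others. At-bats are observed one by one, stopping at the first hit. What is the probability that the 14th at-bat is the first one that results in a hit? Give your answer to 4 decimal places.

0.0052

Geometric (trials to first success), p = 0.26.
P(Y = 14) = (1−p)^13 · p = 0.019953 · 0.26 = 0.005188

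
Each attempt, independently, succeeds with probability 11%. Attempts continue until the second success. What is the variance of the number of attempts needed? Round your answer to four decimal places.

147.1074

Y = total attempts until the second success; negative binomial with r=2, p=0.11.
Var(Y) = r(1−p)/p² = 2·0.89 / 0.11² = 147.107438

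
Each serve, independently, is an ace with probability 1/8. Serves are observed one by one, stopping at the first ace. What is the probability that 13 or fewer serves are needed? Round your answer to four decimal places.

0.8238

Y = number of serves to the first success; geometric, p = 0.125.
P(Y ≤ 13) = 1 − (1−p)^13 = 1 − 0.176240 = 0.823760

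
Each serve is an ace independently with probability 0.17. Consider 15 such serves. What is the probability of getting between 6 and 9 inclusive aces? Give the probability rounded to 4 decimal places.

0.0299

X ~ Binomial(15, 0.17); P(6 ≤ X ≤ 9) = Σ C(15,k) p^k (1−p)^(15−k) over k:
  k=6: C(15,6)·0.17^6·0.83^9 = 0.022584
  k=7: C(15,7)·0.17^7·0.83^8 = 0.005947
  k=8: C(15,8)·0.17^8·0.83^7 = 0.001218
  k=9: C(15,9)·0.17^9·0.83^6 = 0.000194
Total = 0.029943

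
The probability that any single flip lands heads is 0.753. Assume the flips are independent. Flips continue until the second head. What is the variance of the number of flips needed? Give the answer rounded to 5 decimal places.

0.87124

Y = total flips until the second success; negative binomial with r=2, p=0.753.
Var(Y) = r(1−p)/p² = 2·0.247 / 0.753² = 0.8712384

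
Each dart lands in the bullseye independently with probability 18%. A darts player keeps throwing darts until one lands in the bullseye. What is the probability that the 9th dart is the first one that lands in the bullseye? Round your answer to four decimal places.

0.0368

Geometric (trials to first success), p = 0.18.
P(Y = 9) = (1−p)^8 · p = 0.20441 · 0.18 = 0.036795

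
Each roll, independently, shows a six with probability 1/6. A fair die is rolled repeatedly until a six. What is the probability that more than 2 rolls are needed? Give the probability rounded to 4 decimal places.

Y = number of rolls to the first success; geometric, p = 0.166667.
P(Y > 2) = P(first 2 all fail) = (1−p)^2 = 0.694444

0.6944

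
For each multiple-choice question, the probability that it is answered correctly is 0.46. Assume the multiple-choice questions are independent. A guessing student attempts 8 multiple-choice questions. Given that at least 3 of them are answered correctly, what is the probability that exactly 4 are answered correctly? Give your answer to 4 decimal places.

0.3346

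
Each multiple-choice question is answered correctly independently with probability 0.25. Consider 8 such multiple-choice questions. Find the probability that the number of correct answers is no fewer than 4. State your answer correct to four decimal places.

0.1138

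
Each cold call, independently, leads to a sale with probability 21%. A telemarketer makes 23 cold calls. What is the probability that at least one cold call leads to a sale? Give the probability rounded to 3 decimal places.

0.996

P(at least one) = 1 − P(none) = 1 − (1 − 0.21)^23
= 1 − 0.00442 = 0.99558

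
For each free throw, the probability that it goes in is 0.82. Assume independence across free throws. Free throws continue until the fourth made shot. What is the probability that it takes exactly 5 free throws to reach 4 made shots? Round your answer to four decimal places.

Y = trial on which the fourth success occurs; negative binomial, r=4, p=0.82.
P(Y=5) = C(4,3) · p^4 · (1−p)^1
= 4 · 0.45212 · 0.18 = 0.325528

0.3255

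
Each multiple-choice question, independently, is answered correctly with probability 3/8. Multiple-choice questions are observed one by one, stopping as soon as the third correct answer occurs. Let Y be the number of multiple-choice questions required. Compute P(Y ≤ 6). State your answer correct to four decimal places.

Finishing within 6 multiple-choice questions ⇔ at least 3 successes in the first 6. With X ~ Binomial(6, 0.375), P(Y ≤ 6) = 1 − P(X ≤ 2).
  k=0: C(6,0)·0.375^0·0.625^6 = 0.059605
  k=1: C(6,1)·0.375^1·0.625^5 = 0.214577
  k=2: C(6,2)·0.375^2·0.625^4 = 0.321865
1 − 0.596046 = 0.403954

0.4040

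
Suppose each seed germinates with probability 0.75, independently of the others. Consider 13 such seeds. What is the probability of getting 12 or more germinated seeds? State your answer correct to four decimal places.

0.1267

X ~ Binomial(13, 0.75); P(X ≥ 12) = Σ C(13,k) p^k (1−p)^(13−k) over k:
  k=12: C(13,12)·0.75^12·0.25^1 = 0.102948
  k=13: C(13,13)·0.75^13·0.25^0 = 0.023757
Total = 0.126705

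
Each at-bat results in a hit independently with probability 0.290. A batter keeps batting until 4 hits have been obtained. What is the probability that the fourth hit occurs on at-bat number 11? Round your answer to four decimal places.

0.0772

Y = trial on which the fourth success occurs; negative binomial, r=4, p=0.29.
P(Y=11) = C(10,3) · p^4 · (1−p)^7
= 120 · 0.0070728 · 0.090951 = 0.077194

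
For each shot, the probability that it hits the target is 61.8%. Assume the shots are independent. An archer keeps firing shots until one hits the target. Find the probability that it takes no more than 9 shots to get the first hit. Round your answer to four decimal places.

0.9998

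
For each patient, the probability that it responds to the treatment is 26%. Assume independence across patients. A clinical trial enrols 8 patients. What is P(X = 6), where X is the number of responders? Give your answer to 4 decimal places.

0.0047

X ~ Binomial(n=8, p=0.26).
P(X=6) = C(8,6) · p^6 · (1−p)^2
= 28 · 0.00030892 · 0.5476 = 0.004737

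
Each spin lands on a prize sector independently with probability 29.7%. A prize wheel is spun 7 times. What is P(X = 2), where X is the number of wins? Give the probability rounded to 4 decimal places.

0.3181

X ~ Binomial(n=7, p=0.297).
P(X=2) = C(7,2) · p^2 · (1−p)^5
= 21 · 0.088209 · 0.1717 = 0.318060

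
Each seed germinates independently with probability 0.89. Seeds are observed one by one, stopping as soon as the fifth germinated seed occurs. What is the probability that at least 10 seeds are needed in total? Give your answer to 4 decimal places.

0.0014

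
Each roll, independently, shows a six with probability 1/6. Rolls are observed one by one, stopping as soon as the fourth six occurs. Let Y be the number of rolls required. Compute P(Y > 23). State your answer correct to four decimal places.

0.4512

Needing more than 23 rolls ⇔ fewer than 4 successes in the first 23. With X ~ Binomial(23, 0.166667), P(Y > 23) = P(X ≤ 3).
  k=0: C(23,0)·0.166667^0·0.833333^23 = 0.015095
  k=1: C(23,1)·0.166667^1·0.833333^22 = 0.069437
  k=2: C(23,2)·0.166667^2·0.833333^21 = 0.152761
  k=3: C(23,3)·0.166667^3·0.833333^20 = 0.213865
P(X ≤ 3) = 0.451158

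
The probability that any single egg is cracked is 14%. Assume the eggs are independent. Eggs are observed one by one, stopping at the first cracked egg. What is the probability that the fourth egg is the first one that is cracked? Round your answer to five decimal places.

0.08905

Geometric (trials to first success), p = 0.14.
P(Y = 4) = (1−p)^3 · p = 0.63606 · 0.14 = 0.0890478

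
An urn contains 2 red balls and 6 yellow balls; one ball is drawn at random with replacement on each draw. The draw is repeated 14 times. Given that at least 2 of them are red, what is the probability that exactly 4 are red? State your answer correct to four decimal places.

X ~ Binomial(14, 0.25). Want P(X=4 | X≥2) = P(X=4) / P(X≥2).
P(X=4) = C(14,4)·0.25^4·0.75^10 = 0.220195
P(X≥2) = 1 − 0.017818 − 0.083150 = 0.899032
Ratio = 0.220195 / 0.899032 = 0.244924

0.2449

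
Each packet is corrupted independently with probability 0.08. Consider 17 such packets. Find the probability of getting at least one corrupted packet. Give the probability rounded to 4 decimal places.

P(at least one) = 1 − P(none) = 1 − (1 − 0.08)^17
= 1 − 0.242322 = 0.757678

0.7577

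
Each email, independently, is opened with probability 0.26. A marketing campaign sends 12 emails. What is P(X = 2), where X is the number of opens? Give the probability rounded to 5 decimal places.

0.21969

X ~ Binomial(n=12, p=0.26).
P(X=2) = C(12,2) · p^2 · (1−p)^10
= 66 · 0.0676 · 0.04924 = 0.2196888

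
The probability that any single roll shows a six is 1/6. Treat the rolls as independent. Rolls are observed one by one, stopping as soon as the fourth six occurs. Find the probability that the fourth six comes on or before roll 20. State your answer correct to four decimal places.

Finishing within 20 rolls ⇔ at least 4 successes in the first 20. With X ~ Binomial(20, 0.166667), P(Y ≤ 20) = 1 − P(X ≤ 3).
  k=0: C(20,0)·0.166667^0·0.833333^20 = 0.026084
  k=1: C(20,1)·0.166667^1·0.833333^19 = 0.104336
  k=2: C(20,2)·0.166667^2·0.833333^18 = 0.198239
  k=3: C(20,3)·0.166667^3·0.833333^17 = 0.237887
1 − 0.566546 = 0.433454

0.4335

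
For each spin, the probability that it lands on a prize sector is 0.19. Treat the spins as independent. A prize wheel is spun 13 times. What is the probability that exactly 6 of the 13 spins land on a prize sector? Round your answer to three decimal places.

0.018

X ~ Binomial(n=13, p=0.19).
P(X=6) = C(13,6) · p^6 · (1−p)^7
= 1716 · 4.7046e-05 · 0.22877 = 0.01847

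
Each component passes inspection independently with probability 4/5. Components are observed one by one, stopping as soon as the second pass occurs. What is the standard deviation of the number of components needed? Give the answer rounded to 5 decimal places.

0.79057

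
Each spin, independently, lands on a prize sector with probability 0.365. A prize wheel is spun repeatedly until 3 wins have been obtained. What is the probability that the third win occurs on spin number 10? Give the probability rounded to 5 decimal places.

0.07288

Y = trial on which the third success occurs; negative binomial, r=3, p=0.365.
P(Y=10) = C(9,2) · p^3 · (1−p)^7
= 36 · 0.048627 · 0.041631 = 0.0728781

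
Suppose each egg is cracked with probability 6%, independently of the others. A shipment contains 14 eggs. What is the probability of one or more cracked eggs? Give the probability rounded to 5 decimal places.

0.57948

P(at least one) = 1 − P(none) = 1 − (1 − 0.06)^14
= 1 − 0.4205232 = 0.5794768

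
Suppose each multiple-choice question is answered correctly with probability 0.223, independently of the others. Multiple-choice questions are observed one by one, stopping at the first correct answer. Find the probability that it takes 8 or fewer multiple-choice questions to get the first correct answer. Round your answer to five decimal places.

0.86715

Y = number of multiple-choice questions to the first success; geometric, p = 0.223.
P(Y ≤ 8) = 1 − (1−p)^8 = 1 − 0.1328520 = 0.8671480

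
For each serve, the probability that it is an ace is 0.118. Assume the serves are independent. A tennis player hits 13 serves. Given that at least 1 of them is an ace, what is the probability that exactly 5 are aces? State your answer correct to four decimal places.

X ~ Binomial(13, 0.118). Want P(X=5 | X≥1) = P(X=5) / P(X≥1).
P(X=5) = C(13,5)·0.118^5·0.882^8 = 0.010783
P(X≥1) = 1 − 0.195475 = 0.804525
Ratio = 0.010783 / 0.804525 = 0.013403

0.0134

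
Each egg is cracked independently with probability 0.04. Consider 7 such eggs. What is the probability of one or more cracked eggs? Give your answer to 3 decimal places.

0.249

P(at least one) = 1 − P(none) = 1 − (1 − 0.04)^7
= 1 − 0.75145 = 0.24855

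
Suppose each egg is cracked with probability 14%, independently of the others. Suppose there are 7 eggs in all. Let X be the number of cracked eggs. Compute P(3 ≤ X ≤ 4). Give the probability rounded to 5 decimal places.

0.06109

X ~ Binomial(7, 0.14); P(3 ≤ X ≤ 4) = Σ C(7,k) p^k (1−p)^(7−k) over k:
  k=3: C(7,3)·0.14^3·0.86^4 = 0.0525347
  k=4: C(7,4)·0.14^4·0.86^3 = 0.0085522
Total = 0.0610868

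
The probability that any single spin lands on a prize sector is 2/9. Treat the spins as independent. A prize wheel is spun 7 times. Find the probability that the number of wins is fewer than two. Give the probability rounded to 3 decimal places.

X ~ Binomial(7, 0.222222); P(X ≤ 1) = Σ C(7,k) p^k (1−p)^(7−k) over k:
  k=0: C(7,0)·0.222222^0·0.777778^7 = 0.17218
  k=1: C(7,1)·0.222222^1·0.777778^6 = 0.34436
Total = 0.51655

0.517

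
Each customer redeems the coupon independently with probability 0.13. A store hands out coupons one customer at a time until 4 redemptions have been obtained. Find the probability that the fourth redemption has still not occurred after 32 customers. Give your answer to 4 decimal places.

0.3876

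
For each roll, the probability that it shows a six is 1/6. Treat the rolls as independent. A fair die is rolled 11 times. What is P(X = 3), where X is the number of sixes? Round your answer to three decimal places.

X ~ Binomial(n=11, p=0.166667).
P(X=3) = C(11,3) · p^3 · (1−p)^8
= 165 · 0.0046296 · 0.23257 = 0.17766

0.178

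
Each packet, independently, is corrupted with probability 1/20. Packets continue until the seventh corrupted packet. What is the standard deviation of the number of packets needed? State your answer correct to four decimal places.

Y = total packets until the seventh success; negative binomial with r=7, p=0.05.
SD(Y) = √[r(1−p)/p²] = √(2660.000000) = 51.575188

51.5752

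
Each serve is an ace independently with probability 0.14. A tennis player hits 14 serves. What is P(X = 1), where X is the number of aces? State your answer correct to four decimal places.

0.2759

X ~ Binomial(n=14, p=0.14).
P(X=1) = C(14,1) · p^1 · (1−p)^13
= 14 · 0.14 · 0.14076 = 0.275890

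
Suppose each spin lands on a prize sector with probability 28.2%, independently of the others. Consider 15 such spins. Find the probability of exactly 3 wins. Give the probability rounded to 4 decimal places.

X ~ Binomial(n=15, p=0.282).
P(X=3) = C(15,3) · p^3 · (1−p)^12
= 455 · 0.022426 · 0.018771 = 0.191537

0.1915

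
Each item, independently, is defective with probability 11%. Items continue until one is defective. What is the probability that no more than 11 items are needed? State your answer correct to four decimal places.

0.7225

Y = number of items to the first success; geometric, p = 0.11.
P(Y ≤ 11) = 1 − (1−p)^11 = 1 − 0.277517 = 0.722483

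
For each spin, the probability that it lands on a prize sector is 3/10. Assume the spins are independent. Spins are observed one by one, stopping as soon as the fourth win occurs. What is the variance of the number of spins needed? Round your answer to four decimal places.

31.1111

Y = total spins until the fourth success; negative binomial with r=4, p=0.30.
Var(Y) = r(1−p)/p² = 4·0.70 / 0.30² = 31.111111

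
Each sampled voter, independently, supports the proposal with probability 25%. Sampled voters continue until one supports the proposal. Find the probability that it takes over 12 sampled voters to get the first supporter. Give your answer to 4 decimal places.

Y = number of sampled voters to the first success; geometric, p = 0.25.
P(Y > 12) = P(first 12 all fail) = (1−p)^12 = 0.031676

0.0317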